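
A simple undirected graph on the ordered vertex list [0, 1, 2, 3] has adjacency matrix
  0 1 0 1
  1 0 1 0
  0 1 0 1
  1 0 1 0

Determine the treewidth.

A width-2 tree decomposition is:
Bags: B1 = {0, 1, 2}  B2 = {0, 2, 3}
Tree: B1–B2
Each bag holds 3 vertices, so the decomposition has width 2, which upper-bounds the treewidth. The edges 0–1–2–3–0 form a cycle, so G is not a tree and its treewidth is at least 2. Combining the bounds, tw(G) = 2.

2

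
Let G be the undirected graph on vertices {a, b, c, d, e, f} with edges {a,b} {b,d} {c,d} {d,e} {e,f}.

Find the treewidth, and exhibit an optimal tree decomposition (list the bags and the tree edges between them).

Treewidth 1.
One optimal decomposition is:
Bags: B1 = {b, d}  B2 = {d, e}  B3 = {c, d}  B4 = {a, b}  B5 = {e, f}
Tree: B1–B2, B2–B3, B1–B4, B2–B5

Each bag holds 2 vertices, so the decomposition has width 1, which upper-bounds the treewidth. Since G has at least one edge (e.g. b–d), it is not an edgeless graph, so tw(G) ≥ 1. Hence tw(G) = 1 exactly.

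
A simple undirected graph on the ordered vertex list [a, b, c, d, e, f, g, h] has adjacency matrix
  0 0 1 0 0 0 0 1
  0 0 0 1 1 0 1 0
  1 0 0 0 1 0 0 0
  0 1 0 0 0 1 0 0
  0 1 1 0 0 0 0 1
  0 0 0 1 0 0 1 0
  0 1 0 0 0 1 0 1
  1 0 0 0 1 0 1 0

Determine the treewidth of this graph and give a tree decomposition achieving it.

Every bag has size at most 3, so the width is 3 − 1 = 2 and tw(G) ≤ 2. Since f–d–b–g–f is a cycle in G, G is not acyclic. Forests are exactly the graphs of treewidth ≤ 1, so tw(G) ≥ 2. The upper and lower bounds meet at 2, so that is the treewidth.

Treewidth 2.
One such decomposition:
Bags: B1 = {d, f, g}  B2 = {b, d, g}  B3 = {b, g, h}  B4 = {b, e, h}  B5 = {a, e, h}  B6 = {a, c, e}
Tree: B1–B2, B2–B3, B3–B4, B4–B5, B5–B6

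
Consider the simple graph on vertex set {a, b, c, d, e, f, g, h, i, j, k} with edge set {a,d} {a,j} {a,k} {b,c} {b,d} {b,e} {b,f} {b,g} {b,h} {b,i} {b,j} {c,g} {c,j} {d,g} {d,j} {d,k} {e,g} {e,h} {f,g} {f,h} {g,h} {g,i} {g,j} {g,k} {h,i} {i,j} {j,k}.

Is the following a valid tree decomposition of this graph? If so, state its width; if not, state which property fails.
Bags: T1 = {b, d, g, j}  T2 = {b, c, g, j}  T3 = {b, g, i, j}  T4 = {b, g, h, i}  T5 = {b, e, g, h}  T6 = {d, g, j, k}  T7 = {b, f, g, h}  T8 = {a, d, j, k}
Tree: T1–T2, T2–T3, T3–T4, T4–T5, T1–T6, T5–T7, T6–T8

Every vertex of G appears in some bag (union = {a, b, c, d, e, f, g, h, i, j, k}); every edge is covered by a bag; and for each vertex v the set of bags containing v is connected in the bag tree. The decomposition is therefore valid. The largest bag has 4 vertices, so the width is 3.

Yes; width 3.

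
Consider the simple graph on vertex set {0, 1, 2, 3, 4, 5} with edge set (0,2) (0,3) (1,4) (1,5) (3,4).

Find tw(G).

1

A width-1 tree decomposition is:
Bags: B1 = {1, 5}  B2 = {1, 4}  B3 = {3, 4}  B4 = {0, 3}  B5 = {0, 2}
Tree: B1–B2, B2–B3, B3–B4, B4–B5
Each bag holds 2 vertices, so the decomposition has width 1, which upper-bounds the treewidth. G has an edge, so its treewidth is at least 1. Combining the bounds, tw(G) = 1.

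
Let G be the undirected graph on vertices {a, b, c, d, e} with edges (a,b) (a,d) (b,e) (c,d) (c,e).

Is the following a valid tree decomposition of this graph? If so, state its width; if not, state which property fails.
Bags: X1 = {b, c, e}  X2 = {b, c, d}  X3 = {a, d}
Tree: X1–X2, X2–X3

No — edge (b,a) lies in no bag.

A tree decomposition must satisfy three properties: every vertex lies in some bag; for every edge, both endpoints lie together in some bag; and for every vertex, the bags containing it form a connected subtree. Here edge (b,a) lies in no bag, so the decomposition is invalid.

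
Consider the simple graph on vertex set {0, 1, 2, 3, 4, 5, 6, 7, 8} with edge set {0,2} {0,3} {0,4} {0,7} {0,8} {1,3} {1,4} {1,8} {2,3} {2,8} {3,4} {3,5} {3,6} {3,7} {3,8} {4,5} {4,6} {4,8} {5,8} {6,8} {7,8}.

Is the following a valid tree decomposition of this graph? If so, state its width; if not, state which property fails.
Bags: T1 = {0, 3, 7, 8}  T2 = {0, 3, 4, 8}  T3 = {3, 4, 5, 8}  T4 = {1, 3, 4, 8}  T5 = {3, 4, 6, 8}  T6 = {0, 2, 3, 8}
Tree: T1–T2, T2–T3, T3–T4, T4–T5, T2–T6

Checking the three conditions: (i) the bags cover all of {0, 1, 2, 3, 4, 5, 6, 7, 8}; (ii) for each edge, some bag contains both endpoints; (iii) the bags containing any fixed vertex form a subtree. All hold, so the decomposition is valid with width 4 − 1 = 3.

Yes; width 3.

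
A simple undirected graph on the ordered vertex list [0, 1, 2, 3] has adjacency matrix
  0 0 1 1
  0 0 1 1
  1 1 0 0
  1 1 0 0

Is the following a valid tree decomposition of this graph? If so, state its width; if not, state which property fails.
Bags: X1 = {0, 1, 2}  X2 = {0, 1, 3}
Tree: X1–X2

Checking the three conditions: (i) the bags cover all of {0, 1, 2, 3}; (ii) for each edge, some bag contains both endpoints; (iii) the bags containing any fixed vertex form a subtree. All hold, so the decomposition is valid with width 3 − 1 = 2.

Yes; width 2.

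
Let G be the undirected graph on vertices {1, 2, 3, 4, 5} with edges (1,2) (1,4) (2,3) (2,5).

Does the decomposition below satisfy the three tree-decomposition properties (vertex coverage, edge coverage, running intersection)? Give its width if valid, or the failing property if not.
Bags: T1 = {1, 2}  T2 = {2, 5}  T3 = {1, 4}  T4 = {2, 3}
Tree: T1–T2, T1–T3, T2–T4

Yes; width 1.

Checking the three conditions: (i) the bags cover all of {1, 2, 3, 4, 5}; (ii) for each edge, some bag contains both endpoints; (iii) the bags containing any fixed vertex form a subtree. All hold, so the decomposition is valid with width 2 − 1 = 1.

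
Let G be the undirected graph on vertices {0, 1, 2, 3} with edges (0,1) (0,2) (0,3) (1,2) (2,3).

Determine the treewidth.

2

A width-2 tree decomposition is:
Bags: B1 = {0, 2, 3}  B2 = {0, 1, 2}
Tree: B1–B2
Each bag holds 3 vertices, so the decomposition has width 2, which upper-bounds the treewidth. On the other hand G contains the 3-clique {0, 1, 2}. A clique must lie in a single bag of any decomposition, so no decomposition can have width below 2. The upper and lower bounds meet at 2, so that is the treewidth.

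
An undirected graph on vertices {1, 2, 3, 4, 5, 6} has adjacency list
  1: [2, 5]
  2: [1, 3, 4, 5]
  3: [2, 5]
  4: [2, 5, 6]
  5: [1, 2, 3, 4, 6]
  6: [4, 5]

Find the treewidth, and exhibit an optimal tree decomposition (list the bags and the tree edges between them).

Every bag has size at most 3, so the width is 3 − 1 = 2 and tw(G) ≤ 2. For the lower bound, the 3 vertices {1, 2, 5} are pairwise adjacent, and any tree decomposition puts a clique entirely inside one bag — forcing width ≥ 2. Hence tw(G) = 2 exactly.

Treewidth 2.
One optimal decomposition is:
Bags: B1 = {2, 4, 5}  B2 = {2, 3, 5}  B3 = {4, 5, 6}  B4 = {1, 2, 5}
Tree: B1–B2, B1–B3, B2–B4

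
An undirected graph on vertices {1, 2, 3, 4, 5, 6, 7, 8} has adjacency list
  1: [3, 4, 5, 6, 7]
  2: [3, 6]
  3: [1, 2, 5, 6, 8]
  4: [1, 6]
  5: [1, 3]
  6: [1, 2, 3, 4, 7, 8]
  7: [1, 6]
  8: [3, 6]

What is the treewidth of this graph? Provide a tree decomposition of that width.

Each bag holds 3 vertices, so the decomposition has width 2, which upper-bounds the treewidth. On the other hand G contains the 3-clique {1, 3, 5}. A clique must lie in a single bag of any decomposition, so no decomposition can have width below 2. The upper and lower bounds meet at 2, so that is the treewidth.

Treewidth 2.
One optimal decomposition is:
Bags: B1 = {1, 4, 6}  B2 = {1, 3, 6}  B3 = {1, 6, 7}  B4 = {1, 3, 5}  B5 = {2, 3, 6}  B6 = {3, 6, 8}
Tree: B1–B2, B2–B3, B2–B4, B2–B5, B5–B6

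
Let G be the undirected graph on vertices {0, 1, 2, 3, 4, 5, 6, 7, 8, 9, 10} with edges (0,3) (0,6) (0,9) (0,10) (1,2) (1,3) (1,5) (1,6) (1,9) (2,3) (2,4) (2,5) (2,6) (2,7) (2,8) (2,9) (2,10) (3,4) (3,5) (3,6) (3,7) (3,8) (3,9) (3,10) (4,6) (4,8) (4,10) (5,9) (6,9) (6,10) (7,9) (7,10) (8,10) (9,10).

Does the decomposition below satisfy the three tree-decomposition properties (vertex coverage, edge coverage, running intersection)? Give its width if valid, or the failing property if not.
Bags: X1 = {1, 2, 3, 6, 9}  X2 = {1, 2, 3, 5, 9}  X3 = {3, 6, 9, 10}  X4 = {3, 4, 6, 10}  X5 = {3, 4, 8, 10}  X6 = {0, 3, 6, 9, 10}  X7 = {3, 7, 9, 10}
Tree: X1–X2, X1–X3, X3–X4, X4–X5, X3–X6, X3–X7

No — edge (2,10) lies in no bag.

A tree decomposition must satisfy three properties: every vertex lies in some bag; for every edge, both endpoints lie together in some bag; and for every vertex, the bags containing it form a connected subtree. Here edge (2,10) lies in no bag, so the decomposition is invalid.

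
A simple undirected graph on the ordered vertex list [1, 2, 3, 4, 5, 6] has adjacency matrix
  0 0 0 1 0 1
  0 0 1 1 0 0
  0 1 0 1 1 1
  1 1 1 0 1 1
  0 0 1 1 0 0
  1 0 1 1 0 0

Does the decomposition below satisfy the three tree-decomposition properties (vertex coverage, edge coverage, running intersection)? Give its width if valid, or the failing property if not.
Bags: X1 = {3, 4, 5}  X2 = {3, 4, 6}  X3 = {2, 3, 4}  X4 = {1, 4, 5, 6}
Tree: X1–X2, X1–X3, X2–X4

No — bags containing vertex 5 are not connected in the tree.

A tree decomposition must satisfy three properties: every vertex lies in some bag; for every edge, both endpoints lie together in some bag; and for every vertex, the bags containing it form a connected subtree. Here bags containing vertex 5 are not connected in the tree, so the decomposition is invalid.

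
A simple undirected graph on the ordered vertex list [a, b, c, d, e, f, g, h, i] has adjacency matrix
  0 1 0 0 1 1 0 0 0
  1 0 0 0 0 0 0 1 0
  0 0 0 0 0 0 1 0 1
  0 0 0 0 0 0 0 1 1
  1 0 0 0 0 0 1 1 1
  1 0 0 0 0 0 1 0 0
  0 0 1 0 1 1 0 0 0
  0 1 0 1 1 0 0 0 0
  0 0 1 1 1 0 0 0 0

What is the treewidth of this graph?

3

A width-3 tree decomposition is:
Bags: B1 = {b, d, h, i}  B2 = {b, e, h, i}  B3 = {a, b, e, i}  B4 = {a, c, e, i}  B5 = {a, c, e, g}  B6 = {a, c, f, g}
Tree: B1–B2, B2–B3, B3–B4, B4–B5, B5–B6
Every bag has size at most 4, so the width is 4 − 1 = 3 and tw(G) ≤ 3. For the lower bound: the 4 vertex sets {b,d,h}, {i}, {e}, {a,c,f,g} are disjoint, each induces a connected subgraph, and every pair is joined by at least one edge of G. Contracting each set to a single vertex therefore yields K_{4} as a minor, and since treewidth is minor-monotone, tw(G) ≥ tw(K_{4}) = 3. Combining the bounds, tw(G) = 3.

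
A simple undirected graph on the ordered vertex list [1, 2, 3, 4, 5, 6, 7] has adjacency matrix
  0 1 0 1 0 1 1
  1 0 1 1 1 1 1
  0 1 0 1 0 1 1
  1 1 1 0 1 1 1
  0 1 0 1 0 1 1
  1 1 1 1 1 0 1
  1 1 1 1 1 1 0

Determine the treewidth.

A width-4 tree decomposition is:
Bags: B1 = {2, 4, 5, 6, 7}  B2 = {1, 2, 4, 6, 7}  B3 = {2, 3, 4, 6, 7}
Tree: B1–B2, B2–B3
Every bag has size at most 5, so the width is 5 − 1 = 4 and tw(G) ≤ 4. Conversely, {1, 2, 4, 6, 7} is a clique of size 5, and the vertices of any clique must share a bag in every tree decomposition; so some bag has ≥ 5 vertices and tw(G) ≥ 4. Combining the bounds, tw(G) = 4.

4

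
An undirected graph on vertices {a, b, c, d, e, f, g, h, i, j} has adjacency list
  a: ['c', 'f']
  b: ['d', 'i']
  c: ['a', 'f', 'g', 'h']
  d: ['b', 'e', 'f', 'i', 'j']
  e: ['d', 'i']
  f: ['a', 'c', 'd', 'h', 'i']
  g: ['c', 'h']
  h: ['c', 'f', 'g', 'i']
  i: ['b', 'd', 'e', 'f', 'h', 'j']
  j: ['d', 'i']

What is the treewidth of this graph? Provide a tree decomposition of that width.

Treewidth 2.
One such decomposition:
Bags: B1 = {f, h, i}  B2 = {d, f, i}  B3 = {b, d, i}  B4 = {d, e, i}  B5 = {d, i, j}  B6 = {c, f, h}  B7 = {c, g, h}  B8 = {a, c, f}
Tree: B1–B2, B2–B3, B3–B4, B4–B5, B1–B6, B6–B7, B6–B8

Each bag holds 3 vertices, so the decomposition has width 2, which upper-bounds the treewidth. Conversely, {c, g, h} is a clique of size 3, and the vertices of any clique must share a bag in every tree decomposition; so some bag has ≥ 3 vertices and tw(G) ≥ 2. Therefore the treewidth is 2.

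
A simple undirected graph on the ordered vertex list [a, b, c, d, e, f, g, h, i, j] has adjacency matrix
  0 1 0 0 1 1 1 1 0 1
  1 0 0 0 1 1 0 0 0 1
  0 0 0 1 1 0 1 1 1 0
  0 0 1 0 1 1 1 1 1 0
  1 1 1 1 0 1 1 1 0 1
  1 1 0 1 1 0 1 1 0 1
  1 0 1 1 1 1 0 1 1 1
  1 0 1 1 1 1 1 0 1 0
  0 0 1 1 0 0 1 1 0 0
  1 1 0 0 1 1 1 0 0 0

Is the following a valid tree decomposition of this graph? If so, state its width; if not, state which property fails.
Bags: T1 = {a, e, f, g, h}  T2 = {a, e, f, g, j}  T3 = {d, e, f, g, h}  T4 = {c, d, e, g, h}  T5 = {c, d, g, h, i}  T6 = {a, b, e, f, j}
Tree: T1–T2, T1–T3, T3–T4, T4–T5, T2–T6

Yes; width 4.

Checking the three conditions: (i) the bags cover all of {a, b, c, d, e, f, g, h, i, j}; (ii) for each edge, some bag contains both endpoints; (iii) the bags containing any fixed vertex form a subtree. All hold, so the decomposition is valid with width 5 − 1 = 4.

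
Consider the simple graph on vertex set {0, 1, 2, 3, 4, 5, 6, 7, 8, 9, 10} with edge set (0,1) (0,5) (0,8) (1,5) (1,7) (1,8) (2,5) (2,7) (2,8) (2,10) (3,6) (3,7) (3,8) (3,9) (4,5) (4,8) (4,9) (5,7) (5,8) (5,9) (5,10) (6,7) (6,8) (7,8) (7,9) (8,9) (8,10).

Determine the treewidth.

A width-3 tree decomposition is:
Bags: B1 = {2, 5, 7, 8}  B2 = {2, 5, 8, 10}  B3 = {5, 7, 8, 9}  B4 = {1, 5, 7, 8}  B5 = {0, 1, 5, 8}  B6 = {3, 7, 8, 9}  B7 = {3, 6, 7, 8}  B8 = {4, 5, 8, 9}
Tree: B1–B2, B1–B3, B3–B4, B4–B5, B3–B6, B6–B7, B3–B8
The largest bag has 4 vertices, giving width 3; this decomposition certifies tw(G) ≤ 3. For the lower bound, the 4 vertices {3, 7, 8, 9} are pairwise adjacent, and any tree decomposition puts a clique entirely inside one bag — forcing width ≥ 3. Hence tw(G) = 3 exactly.

3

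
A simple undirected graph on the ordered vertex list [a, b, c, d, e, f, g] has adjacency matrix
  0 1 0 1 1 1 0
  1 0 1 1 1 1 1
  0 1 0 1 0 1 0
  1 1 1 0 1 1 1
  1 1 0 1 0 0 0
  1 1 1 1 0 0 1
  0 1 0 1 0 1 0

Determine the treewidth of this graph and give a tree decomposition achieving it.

Each bag holds 4 vertices, so the decomposition has width 3, which upper-bounds the treewidth. Conversely, {a, b, d, e} is a clique of size 4, and the vertices of any clique must share a bag in every tree decomposition; so some bag has ≥ 4 vertices and tw(G) ≥ 3. Hence tw(G) = 3 exactly.

Treewidth 3.
One such decomposition:
Bags: B1 = {b, d, f, g}  B2 = {a, b, d, f}  B3 = {a, b, d, e}  B4 = {b, c, d, f}
Tree: B1–B2, B2–B3, B2–B4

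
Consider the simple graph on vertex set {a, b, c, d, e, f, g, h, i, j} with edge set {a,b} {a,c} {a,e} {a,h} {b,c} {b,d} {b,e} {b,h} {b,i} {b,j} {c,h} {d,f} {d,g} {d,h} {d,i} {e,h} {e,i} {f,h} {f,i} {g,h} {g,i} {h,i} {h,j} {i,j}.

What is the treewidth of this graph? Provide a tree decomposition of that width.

Treewidth 3.
One optimal decomposition is:
Bags: B1 = {d, f, h, i}  B2 = {b, d, h, i}  B3 = {b, h, i, j}  B4 = {b, e, h, i}  B5 = {a, b, e, h}  B6 = {a, b, c, h}  B7 = {d, g, h, i}
Tree: B1–B2, B2–B3, B3–B4, B4–B5, B5–B6, B2–B7

Every bag has size at most 4, so the width is 4 − 1 = 3 and tw(G) ≤ 3. Conversely, {d, g, h, i} is a clique of size 4, and the vertices of any clique must share a bag in every tree decomposition; so some bag has ≥ 4 vertices and tw(G) ≥ 3. Hence tw(G) = 3 exactly.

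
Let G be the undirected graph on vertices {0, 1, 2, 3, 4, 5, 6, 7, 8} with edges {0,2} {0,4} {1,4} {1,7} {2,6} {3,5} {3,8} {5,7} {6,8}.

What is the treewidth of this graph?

A width-2 tree decomposition is:
Bags: B1 = {2, 6, 8}  B2 = {0, 2, 8}  B3 = {0, 4, 8}  B4 = {1, 4, 8}  B5 = {1, 7, 8}  B6 = {5, 7, 8}  B7 = {3, 5, 8}
Tree: B1–B2, B2–B3, B3–B4, B4–B5, B5–B6, B6–B7
The largest bag has 3 vertices, giving width 2; this decomposition certifies tw(G) ≤ 2. Since 8–6–2–0–4–1–7–5–3–8 is a cycle in G, G is not acyclic. Forests are exactly the graphs of treewidth ≤ 1, so tw(G) ≥ 2. Therefore the treewidth is 2.

2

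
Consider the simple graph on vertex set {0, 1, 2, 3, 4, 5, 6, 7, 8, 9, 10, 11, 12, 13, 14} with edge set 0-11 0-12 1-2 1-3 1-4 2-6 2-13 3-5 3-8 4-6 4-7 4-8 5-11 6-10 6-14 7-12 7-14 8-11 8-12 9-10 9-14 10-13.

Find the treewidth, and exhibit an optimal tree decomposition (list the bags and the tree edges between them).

The largest bag has 4 vertices, giving width 3; this decomposition certifies tw(G) ≤ 3. For the lower bound: the 4 vertex sets {9,10,13}, {14}, {6}, {1,2,4,7} are disjoint, each induces a connected subgraph, and every pair is joined by at least one edge of G. Contracting each set to a single vertex therefore yields K_{4} as a minor, and since treewidth is minor-monotone, tw(G) ≥ tw(K_{4}) = 3. Combining the bounds, tw(G) = 3.

Treewidth 3.
One optimal decomposition is:
Bags: B1 = {9, 10, 13, 14}  B2 = {6, 10, 13, 14}  B3 = {2, 6, 13, 14}  B4 = {2, 6, 7, 14}  B5 = {2, 4, 6, 7}  B6 = {1, 2, 4, 7}  B7 = {1, 4, 7, 12}  B8 = {1, 4, 8, 12}  B9 = {1, 3, 8, 12}  B10 = {0, 3, 8, 12}  B11 = {0, 3, 8, 11}  B12 = {0, 3, 5, 11}
Tree: B1–B2, B2–B3, B3–B4, B4–B5, B5–B6, B6–B7, B7–B8, B8–B9, B9–B10, B10–B11, B11–B12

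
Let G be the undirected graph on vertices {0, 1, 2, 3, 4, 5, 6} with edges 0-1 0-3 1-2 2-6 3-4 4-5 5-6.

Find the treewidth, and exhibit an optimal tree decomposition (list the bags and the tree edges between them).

Treewidth 2.
One such decomposition:
Bags: B1 = {0, 1, 3}  B2 = {1, 2, 3}  B3 = {2, 3, 6}  B4 = {3, 5, 6}  B5 = {3, 4, 5}
Tree: B1–B2, B2–B3, B3–B4, B4–B5

Every bag has size at most 3, so the width is 3 − 1 = 2 and tw(G) ≤ 2. Since 3–0–1–2–6–5–4–3 is a cycle in G, G is not acyclic. Forests are exactly the graphs of treewidth ≤ 1, so tw(G) ≥ 2. Hence tw(G) = 2 exactly.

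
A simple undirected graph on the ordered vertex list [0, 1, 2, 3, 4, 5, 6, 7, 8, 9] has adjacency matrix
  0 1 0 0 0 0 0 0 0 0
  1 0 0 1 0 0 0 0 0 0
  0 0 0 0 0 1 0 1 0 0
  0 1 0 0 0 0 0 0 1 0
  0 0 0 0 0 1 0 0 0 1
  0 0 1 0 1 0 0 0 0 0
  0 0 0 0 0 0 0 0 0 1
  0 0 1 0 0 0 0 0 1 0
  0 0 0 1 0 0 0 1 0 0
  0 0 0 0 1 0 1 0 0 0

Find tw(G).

A width-1 tree decomposition is:
Bags: B1 = {6, 9}  B2 = {4, 9}  B3 = {4, 5}  B4 = {2, 5}  B5 = {2, 7}  B6 = {7, 8}  B7 = {3, 8}  B8 = {1, 3}  B9 = {0, 1}
Tree: B1–B2, B2–B3, B3–B4, B4–B5, B5–B6, B6–B7, B7–B8, B8–B9
Every bag has size at most 2, so the width is 2 − 1 = 1 and tw(G) ≤ 1. Since G has at least one edge (e.g. 6–9), it is not an edgeless graph, so tw(G) ≥ 1. Hence tw(G) = 1 exactly.

1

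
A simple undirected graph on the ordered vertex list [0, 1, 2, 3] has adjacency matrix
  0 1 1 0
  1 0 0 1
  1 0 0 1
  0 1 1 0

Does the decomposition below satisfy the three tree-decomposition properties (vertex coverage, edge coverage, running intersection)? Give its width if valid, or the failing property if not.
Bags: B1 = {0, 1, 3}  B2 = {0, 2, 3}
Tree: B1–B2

Vertex coverage: the bags together contain {0, 1, 2, 3}, the full vertex set. Edge coverage: each edge of G has both endpoints in at least one bag. Running intersection: for every vertex, the bags containing it form a connected subtree. All three properties hold, so this is a valid tree decomposition of width max|bag| − 1 = 2, and hence tw(G) ≤ 2.

Yes; width 2.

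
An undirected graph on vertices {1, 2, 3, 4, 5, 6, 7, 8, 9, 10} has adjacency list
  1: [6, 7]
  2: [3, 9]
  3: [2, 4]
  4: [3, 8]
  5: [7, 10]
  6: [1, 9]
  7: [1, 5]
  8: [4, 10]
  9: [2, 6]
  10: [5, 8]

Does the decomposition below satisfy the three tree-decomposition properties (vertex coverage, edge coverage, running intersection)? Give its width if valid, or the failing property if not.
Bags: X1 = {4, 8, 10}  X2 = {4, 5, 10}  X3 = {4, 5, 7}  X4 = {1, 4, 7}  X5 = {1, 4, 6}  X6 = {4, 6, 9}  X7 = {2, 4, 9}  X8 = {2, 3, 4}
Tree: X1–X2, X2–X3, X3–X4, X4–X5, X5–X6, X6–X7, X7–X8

Every vertex of G appears in some bag (union = {1, 2, 3, 4, 5, 6, 7, 8, 9, 10}); every edge is covered by a bag; and for each vertex v the set of bags containing v is connected in the bag tree. The decomposition is therefore valid. The largest bag has 3 vertices, so the width is 2.

Yes; width 2.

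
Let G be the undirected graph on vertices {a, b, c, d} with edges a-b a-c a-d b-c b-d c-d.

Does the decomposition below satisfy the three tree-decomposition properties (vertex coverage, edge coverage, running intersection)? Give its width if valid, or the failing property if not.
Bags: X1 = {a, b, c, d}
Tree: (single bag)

Yes; width 3.

Vertex coverage: the bags together contain {a, b, c, d}, the full vertex set. Edge coverage: each edge of G has both endpoints in at least one bag. Running intersection: for every vertex, the bags containing it form a connected subtree. All three properties hold, so this is a valid tree decomposition of width max|bag| − 1 = 3, and hence tw(G) ≤ 3.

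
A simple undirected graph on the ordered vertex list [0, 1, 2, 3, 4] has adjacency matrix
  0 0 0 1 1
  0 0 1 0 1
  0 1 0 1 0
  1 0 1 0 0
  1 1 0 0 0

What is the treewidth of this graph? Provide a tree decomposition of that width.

Treewidth 2.
One such decomposition:
Bags: B1 = {0, 1, 4}  B2 = {0, 1, 3}  B3 = {1, 2, 3}
Tree: B1–B2, B2–B3

Each bag holds 3 vertices, so the decomposition has width 2, which upper-bounds the treewidth. For the lower bound, G contains the cycle 1–4–0–3–2–1, so G is not a forest; only forests have treewidth ≤ 1, hence tw(G) ≥ 2. Therefore the treewidth is 2.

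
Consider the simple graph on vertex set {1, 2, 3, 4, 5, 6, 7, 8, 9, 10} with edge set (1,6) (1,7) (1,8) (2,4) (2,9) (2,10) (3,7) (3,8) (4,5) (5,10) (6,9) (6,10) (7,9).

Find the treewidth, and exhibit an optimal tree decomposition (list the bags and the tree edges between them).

Each bag holds 3 vertices, so the decomposition has width 2, which upper-bounds the treewidth. For the lower bound, G contains the cycle 8–3–7–1–8, so G is not a forest; only forests have treewidth ≤ 1, hence tw(G) ≥ 2. Hence tw(G) = 2 exactly.

Treewidth 2.
One optimal decomposition is:
Bags: B1 = {1, 3, 8}  B2 = {1, 3, 7}  B3 = {1, 6, 7}  B4 = {6, 7, 9}  B5 = {6, 9, 10}  B6 = {2, 9, 10}  B7 = {2, 5, 10}  B8 = {2, 4, 5}
Tree: B1–B2, B2–B3, B3–B4, B4–B5, B5–B6, B6–B7, B7–B8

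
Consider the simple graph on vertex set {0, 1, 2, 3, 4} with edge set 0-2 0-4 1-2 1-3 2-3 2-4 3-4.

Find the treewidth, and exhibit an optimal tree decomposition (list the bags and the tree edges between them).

Treewidth 2.
One optimal decomposition is:
Bags: B1 = {2, 3, 4}  B2 = {1, 2, 3}  B3 = {0, 2, 4}
Tree: B1–B2, B1–B3

Each bag holds 3 vertices, so the decomposition has width 2, which upper-bounds the treewidth. On the other hand G contains the 3-clique {0, 2, 4}. A clique must lie in a single bag of any decomposition, so no decomposition can have width below 2. Hence tw(G) = 2 exactly.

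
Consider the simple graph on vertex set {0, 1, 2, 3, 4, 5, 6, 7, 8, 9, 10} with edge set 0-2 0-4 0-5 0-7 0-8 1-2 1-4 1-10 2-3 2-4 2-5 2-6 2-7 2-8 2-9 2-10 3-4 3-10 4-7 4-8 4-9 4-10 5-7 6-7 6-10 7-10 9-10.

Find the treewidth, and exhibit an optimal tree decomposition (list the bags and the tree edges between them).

Treewidth 3.
One such decomposition:
Bags: B1 = {2, 4, 9, 10}  B2 = {1, 2, 4, 10}  B3 = {2, 3, 4, 10}  B4 = {2, 4, 7, 10}  B5 = {2, 6, 7, 10}  B6 = {0, 2, 4, 7}  B7 = {0, 2, 4, 8}  B8 = {0, 2, 5, 7}
Tree: B1–B2, B2–B3, B3–B4, B4–B5, B4–B6, B6–B7, B6–B8

Each bag holds 4 vertices, so the decomposition has width 3, which upper-bounds the treewidth. Conversely, {0, 2, 4, 8} is a clique of size 4, and the vertices of any clique must share a bag in every tree decomposition; so some bag has ≥ 4 vertices and tw(G) ≥ 3. Combining the bounds, tw(G) = 3.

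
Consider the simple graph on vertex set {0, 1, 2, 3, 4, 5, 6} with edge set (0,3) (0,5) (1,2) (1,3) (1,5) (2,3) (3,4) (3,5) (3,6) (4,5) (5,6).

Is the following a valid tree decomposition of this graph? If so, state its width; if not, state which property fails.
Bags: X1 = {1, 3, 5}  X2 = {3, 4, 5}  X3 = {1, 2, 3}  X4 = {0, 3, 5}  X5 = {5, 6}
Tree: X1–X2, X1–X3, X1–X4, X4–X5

A tree decomposition must satisfy three properties: every vertex lies in some bag; for every edge, both endpoints lie together in some bag; and for every vertex, the bags containing it form a connected subtree. Here edge (3,6) lies in no bag, so the decomposition is invalid.

No — edge (3,6) lies in no bag.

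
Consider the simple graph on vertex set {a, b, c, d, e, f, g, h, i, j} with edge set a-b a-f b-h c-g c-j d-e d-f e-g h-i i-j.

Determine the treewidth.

A width-2 tree decomposition is:
Bags: B1 = {c, i, j}  B2 = {c, g, i}  B3 = {e, g, i}  B4 = {d, e, i}  B5 = {d, f, i}  B6 = {a, f, i}  B7 = {a, b, i}  B8 = {b, h, i}
Tree: B1–B2, B2–B3, B3–B4, B4–B5, B5–B6, B6–B7, B7–B8
Each bag holds 3 vertices, so the decomposition has width 2, which upper-bounds the treewidth. Since i–j–c–g–e–d–f–a–b–h–i is a cycle in G, G is not acyclic. Forests are exactly the graphs of treewidth ≤ 1, so tw(G) ≥ 2. The upper and lower bounds meet at 2, so that is the treewidth.

2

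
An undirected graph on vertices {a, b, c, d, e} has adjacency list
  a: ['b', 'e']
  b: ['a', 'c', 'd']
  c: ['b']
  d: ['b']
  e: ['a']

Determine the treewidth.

A width-1 tree decomposition is:
Bags: B1 = {a, b}  B2 = {b, c}  B3 = {a, e}  B4 = {b, d}
Tree: B1–B2, B1–B3, B2–B4
The largest bag has 2 vertices, giving width 1; this decomposition certifies tw(G) ≤ 1. G has an edge, so its treewidth is at least 1. Therefore the treewidth is 1.

1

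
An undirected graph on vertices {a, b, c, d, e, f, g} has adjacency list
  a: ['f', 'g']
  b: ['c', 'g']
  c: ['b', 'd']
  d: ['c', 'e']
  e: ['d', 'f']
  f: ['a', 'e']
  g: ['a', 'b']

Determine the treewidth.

A width-2 tree decomposition is:
Bags: B1 = {a, b, g}  B2 = {a, b, f}  B3 = {b, e, f}  B4 = {b, d, e}  B5 = {b, c, d}
Tree: B1–B2, B2–B3, B3–B4, B4–B5
The largest bag has 3 vertices, giving width 2; this decomposition certifies tw(G) ≤ 2. The edges b–g–a–f–e–d–c–b form a cycle, so G is not a tree and its treewidth is at least 2. The upper and lower bounds meet at 2, so that is the treewidth.

2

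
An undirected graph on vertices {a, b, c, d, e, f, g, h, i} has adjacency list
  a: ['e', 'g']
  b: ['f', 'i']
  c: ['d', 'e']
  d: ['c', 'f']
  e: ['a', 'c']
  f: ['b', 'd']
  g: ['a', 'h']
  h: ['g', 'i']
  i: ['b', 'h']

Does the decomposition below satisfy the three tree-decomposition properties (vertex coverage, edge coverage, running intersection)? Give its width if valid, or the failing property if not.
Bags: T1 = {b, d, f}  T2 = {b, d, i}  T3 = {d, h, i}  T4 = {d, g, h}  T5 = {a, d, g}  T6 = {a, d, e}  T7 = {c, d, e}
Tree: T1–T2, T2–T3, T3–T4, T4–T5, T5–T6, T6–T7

Yes; width 2.

Vertex coverage: the bags together contain {a, b, c, d, e, f, g, h, i}, the full vertex set. Edge coverage: each edge of G has both endpoints in at least one bag. Running intersection: for every vertex, the bags containing it form a connected subtree. All three properties hold, so this is a valid tree decomposition of width max|bag| − 1 = 2, and hence tw(G) ≤ 2.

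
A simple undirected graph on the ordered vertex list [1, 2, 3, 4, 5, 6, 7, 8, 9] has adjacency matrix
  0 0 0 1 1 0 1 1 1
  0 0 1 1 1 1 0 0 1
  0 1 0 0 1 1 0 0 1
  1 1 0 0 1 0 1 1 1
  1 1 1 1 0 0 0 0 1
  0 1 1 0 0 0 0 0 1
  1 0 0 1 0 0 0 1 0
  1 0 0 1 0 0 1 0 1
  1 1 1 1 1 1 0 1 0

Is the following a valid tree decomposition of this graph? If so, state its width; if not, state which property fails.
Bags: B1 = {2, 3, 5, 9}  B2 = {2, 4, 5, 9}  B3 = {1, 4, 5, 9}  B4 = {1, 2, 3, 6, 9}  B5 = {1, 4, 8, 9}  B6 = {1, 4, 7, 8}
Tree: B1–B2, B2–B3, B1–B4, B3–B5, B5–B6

No — bags containing vertex 1 are not connected in the tree.

A tree decomposition must satisfy three properties: every vertex lies in some bag; for every edge, both endpoints lie together in some bag; and for every vertex, the bags containing it form a connected subtree. Here bags containing vertex 1 are not connected in the tree, so the decomposition is invalid.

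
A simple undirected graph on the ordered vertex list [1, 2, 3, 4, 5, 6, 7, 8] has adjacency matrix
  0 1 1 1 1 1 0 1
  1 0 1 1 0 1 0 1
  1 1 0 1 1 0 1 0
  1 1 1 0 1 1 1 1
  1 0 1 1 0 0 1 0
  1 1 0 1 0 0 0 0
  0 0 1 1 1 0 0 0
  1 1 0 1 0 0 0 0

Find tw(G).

A width-3 tree decomposition is:
Bags: B1 = {1, 2, 3, 4}  B2 = {1, 3, 4, 5}  B3 = {1, 2, 4, 8}  B4 = {1, 2, 4, 6}  B5 = {3, 4, 5, 7}
Tree: B1–B2, B1–B3, B3–B4, B2–B5
Every bag has size at most 4, so the width is 4 − 1 = 3 and tw(G) ≤ 3. Conversely, {1, 2, 4, 8} is a clique of size 4, and the vertices of any clique must share a bag in every tree decomposition; so some bag has ≥ 4 vertices and tw(G) ≥ 3. Therefore the treewidth is 3.

3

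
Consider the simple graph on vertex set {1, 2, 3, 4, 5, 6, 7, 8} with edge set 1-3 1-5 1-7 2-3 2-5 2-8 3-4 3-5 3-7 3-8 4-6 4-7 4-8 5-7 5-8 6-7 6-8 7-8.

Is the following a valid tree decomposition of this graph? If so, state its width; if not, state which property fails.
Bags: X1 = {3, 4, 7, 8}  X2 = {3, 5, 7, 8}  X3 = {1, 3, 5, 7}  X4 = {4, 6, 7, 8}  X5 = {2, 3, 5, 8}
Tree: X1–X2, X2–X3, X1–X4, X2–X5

Yes; width 3.

Checking the three conditions: (i) the bags cover all of {1, 2, 3, 4, 5, 6, 7, 8}; (ii) for each edge, some bag contains both endpoints; (iii) the bags containing any fixed vertex form a subtree. All hold, so the decomposition is valid with width 4 − 1 = 3.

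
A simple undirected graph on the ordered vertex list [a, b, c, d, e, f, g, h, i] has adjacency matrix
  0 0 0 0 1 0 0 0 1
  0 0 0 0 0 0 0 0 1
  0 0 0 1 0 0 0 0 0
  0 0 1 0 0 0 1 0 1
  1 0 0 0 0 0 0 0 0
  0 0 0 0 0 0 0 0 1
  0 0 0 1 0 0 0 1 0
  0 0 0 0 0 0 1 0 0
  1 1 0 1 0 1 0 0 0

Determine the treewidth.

A width-1 tree decomposition is:
Bags: B1 = {a, i}  B2 = {d, i}  B3 = {a, e}  B4 = {d, g}  B5 = {b, i}  B6 = {f, i}  B7 = {c, d}  B8 = {g, h}
Tree: B1–B2, B1–B3, B2–B4, B2–B5, B1–B6, B2–B7, B4–B8
Each bag holds 2 vertices, so the decomposition has width 1, which upper-bounds the treewidth. G has an edge, so its treewidth is at least 1. Hence tw(G) = 1 exactly.

1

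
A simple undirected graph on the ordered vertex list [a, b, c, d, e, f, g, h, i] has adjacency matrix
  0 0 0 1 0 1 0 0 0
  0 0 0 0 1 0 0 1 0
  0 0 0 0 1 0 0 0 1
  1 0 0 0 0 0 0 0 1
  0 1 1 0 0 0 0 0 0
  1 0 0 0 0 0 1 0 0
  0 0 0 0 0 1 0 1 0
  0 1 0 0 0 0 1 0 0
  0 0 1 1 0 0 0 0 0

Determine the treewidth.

2

A width-2 tree decomposition is:
Bags: B1 = {f, g, h}  B2 = {a, f, h}  B3 = {a, d, h}  B4 = {d, h, i}  B5 = {c, h, i}  B6 = {c, e, h}  B7 = {b, e, h}
Tree: B1–B2, B2–B3, B3–B4, B4–B5, B5–B6, B6–B7
Every bag has size at most 3, so the width is 3 − 1 = 2 and tw(G) ≤ 2. The edges h–g–f–a–d–i–c–e–b–h form a cycle, so G is not a tree and its treewidth is at least 2. Combining the bounds, tw(G) = 2.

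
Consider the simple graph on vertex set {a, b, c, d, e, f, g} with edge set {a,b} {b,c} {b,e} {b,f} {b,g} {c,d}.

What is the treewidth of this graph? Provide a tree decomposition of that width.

Treewidth 1.
One such decomposition:
Bags: B1 = {b, g}  B2 = {b, e}  B3 = {b, f}  B4 = {b, c}  B5 = {a, b}  B6 = {c, d}
Tree: B1–B2, B2–B3, B3–B4, B2–B5, B4–B6

Each bag holds 2 vertices, so the decomposition has width 1, which upper-bounds the treewidth. Since G has at least one edge (e.g. g–b), it is not an edgeless graph, so tw(G) ≥ 1. Therefore the treewidth is 1.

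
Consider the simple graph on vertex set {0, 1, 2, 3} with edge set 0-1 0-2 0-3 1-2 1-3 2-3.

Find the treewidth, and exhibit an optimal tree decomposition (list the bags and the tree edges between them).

With just one bag of size 4, the width is 4 − 1 = 3, so tw(G) ≤ 3. On the other hand G contains the 4-clique {0, 1, 2, 3}. A clique must lie in a single bag of any decomposition, so no decomposition can have width below 3. Combining the bounds, tw(G) = 3.

Treewidth 3.
Bags: B1 = {0, 1, 2, 3}
Tree: (single bag)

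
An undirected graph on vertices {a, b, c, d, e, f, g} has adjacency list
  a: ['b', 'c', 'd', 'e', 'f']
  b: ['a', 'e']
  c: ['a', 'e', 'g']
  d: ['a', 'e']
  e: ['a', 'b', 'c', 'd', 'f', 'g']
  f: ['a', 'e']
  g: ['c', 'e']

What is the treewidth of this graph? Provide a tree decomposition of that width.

The largest bag has 3 vertices, giving width 2; this decomposition certifies tw(G) ≤ 2. On the other hand G contains the 3-clique {c, e, g}. A clique must lie in a single bag of any decomposition, so no decomposition can have width below 2. Combining the bounds, tw(G) = 2.

Treewidth 2.
Bags: B1 = {a, c, e}  B2 = {c, e, g}  B3 = {a, d, e}  B4 = {a, e, f}  B5 = {a, b, e}
Tree: B1–B2, B1–B3, B1–B4, B4–B5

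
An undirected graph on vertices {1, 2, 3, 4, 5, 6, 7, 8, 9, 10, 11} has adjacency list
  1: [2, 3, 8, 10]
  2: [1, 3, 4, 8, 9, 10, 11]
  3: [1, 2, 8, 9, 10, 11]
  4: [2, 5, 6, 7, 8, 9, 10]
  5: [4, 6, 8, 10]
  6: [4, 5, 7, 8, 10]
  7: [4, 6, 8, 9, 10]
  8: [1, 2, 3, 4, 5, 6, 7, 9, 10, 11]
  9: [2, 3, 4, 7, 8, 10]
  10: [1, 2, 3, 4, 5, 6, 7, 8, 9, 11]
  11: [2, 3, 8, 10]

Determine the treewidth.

4

A width-4 tree decomposition is:
Bags: B1 = {4, 7, 8, 9, 10}  B2 = {2, 4, 8, 9, 10}  B3 = {4, 6, 7, 8, 10}  B4 = {2, 3, 8, 9, 10}  B5 = {4, 5, 6, 8, 10}  B6 = {2, 3, 8, 10, 11}  B7 = {1, 2, 3, 8, 10}
Tree: B1–B2, B1–B3, B2–B4, B3–B5, B4–B6, B6–B7
Each bag holds 5 vertices, so the decomposition has width 4, which upper-bounds the treewidth. Conversely, {1, 2, 3, 8, 10} is a clique of size 5, and the vertices of any clique must share a bag in every tree decomposition; so some bag has ≥ 5 vertices and tw(G) ≥ 4. Therefore the treewidth is 4.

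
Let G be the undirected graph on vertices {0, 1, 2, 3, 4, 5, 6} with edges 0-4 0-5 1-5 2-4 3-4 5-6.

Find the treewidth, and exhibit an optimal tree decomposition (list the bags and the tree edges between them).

Treewidth 1.
One optimal decomposition is:
Bags: B1 = {0, 5}  B2 = {1, 5}  B3 = {0, 4}  B4 = {3, 4}  B5 = {5, 6}  B6 = {2, 4}
Tree: B1–B2, B1–B3, B3–B4, B1–B5, B4–B6

Every bag has size at most 2, so the width is 2 − 1 = 1 and tw(G) ≤ 1. Any graph with an edge has treewidth ≥ 1, and G has the edge 5–0. The upper and lower bounds meet at 1, so that is the treewidth.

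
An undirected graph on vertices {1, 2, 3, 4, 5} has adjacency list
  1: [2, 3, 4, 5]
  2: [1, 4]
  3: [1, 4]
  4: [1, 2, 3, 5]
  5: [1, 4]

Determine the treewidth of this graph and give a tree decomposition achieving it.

Treewidth 2.
One such decomposition:
Bags: B1 = {1, 4, 5}  B2 = {1, 3, 4}  B3 = {1, 2, 4}
Tree: B1–B2, B2–B3

The largest bag has 3 vertices, giving width 2; this decomposition certifies tw(G) ≤ 2. For the lower bound, the 3 vertices {1, 2, 4} are pairwise adjacent, and any tree decomposition puts a clique entirely inside one bag — forcing width ≥ 2. Combining the bounds, tw(G) = 2.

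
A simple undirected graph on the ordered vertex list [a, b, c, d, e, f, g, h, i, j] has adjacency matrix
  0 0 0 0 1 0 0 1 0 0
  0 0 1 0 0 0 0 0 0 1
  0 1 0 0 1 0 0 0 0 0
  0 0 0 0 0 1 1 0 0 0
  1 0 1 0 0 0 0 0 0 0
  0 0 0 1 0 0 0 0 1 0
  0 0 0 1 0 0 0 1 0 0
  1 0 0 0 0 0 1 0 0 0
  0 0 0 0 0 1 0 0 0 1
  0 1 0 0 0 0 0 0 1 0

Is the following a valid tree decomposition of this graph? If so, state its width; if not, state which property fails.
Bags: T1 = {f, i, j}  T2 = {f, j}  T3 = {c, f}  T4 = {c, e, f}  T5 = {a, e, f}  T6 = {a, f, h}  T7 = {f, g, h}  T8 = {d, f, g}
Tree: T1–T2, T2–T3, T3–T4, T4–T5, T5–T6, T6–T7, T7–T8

No — vertex b appears in no bag.

A tree decomposition must satisfy three properties: every vertex lies in some bag; for every edge, both endpoints lie together in some bag; and for every vertex, the bags containing it form a connected subtree. Here vertex b appears in no bag, so the decomposition is invalid.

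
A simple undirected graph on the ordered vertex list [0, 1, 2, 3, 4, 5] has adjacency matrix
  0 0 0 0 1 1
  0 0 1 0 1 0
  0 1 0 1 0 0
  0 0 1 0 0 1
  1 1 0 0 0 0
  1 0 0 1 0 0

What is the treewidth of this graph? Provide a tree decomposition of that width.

Treewidth 2.
One such decomposition:
Bags: B1 = {0, 4, 5}  B2 = {3, 4, 5}  B3 = {2, 3, 4}  B4 = {1, 2, 4}
Tree: B1–B2, B2–B3, B3–B4

Each bag holds 3 vertices, so the decomposition has width 2, which upper-bounds the treewidth. Since 4–0–5–3–2–1–4 is a cycle in G, G is not acyclic. Forests are exactly the graphs of treewidth ≤ 1, so tw(G) ≥ 2. Combining the bounds, tw(G) = 2.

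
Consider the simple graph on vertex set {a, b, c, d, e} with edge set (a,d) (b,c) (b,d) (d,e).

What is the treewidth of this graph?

1

A width-1 tree decomposition is:
Bags: B1 = {b, d}  B2 = {b, c}  B3 = {a, d}  B4 = {d, e}
Tree: B1–B2, B1–B3, B3–B4
The largest bag has 2 vertices, giving width 1; this decomposition certifies tw(G) ≤ 1. Any graph with an edge has treewidth ≥ 1, and G has the edge b–d. Therefore the treewidth is 1.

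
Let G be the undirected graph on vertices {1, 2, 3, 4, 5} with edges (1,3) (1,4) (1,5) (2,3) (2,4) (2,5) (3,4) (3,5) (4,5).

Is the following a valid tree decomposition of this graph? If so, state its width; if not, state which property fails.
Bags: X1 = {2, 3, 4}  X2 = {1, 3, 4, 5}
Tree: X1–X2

A tree decomposition must satisfy three properties: every vertex lies in some bag; for every edge, both endpoints lie together in some bag; and for every vertex, the bags containing it form a connected subtree. Here edge (5,2) lies in no bag, so the decomposition is invalid.

No — edge (5,2) lies in no bag.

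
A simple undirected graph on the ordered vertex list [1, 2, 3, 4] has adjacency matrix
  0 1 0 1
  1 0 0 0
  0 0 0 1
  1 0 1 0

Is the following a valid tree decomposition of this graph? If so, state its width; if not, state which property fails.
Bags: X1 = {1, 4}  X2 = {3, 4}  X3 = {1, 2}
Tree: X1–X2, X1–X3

Yes; width 1.

Checking the three conditions: (i) the bags cover all of {1, 2, 3, 4}; (ii) for each edge, some bag contains both endpoints; (iii) the bags containing any fixed vertex form a subtree. All hold, so the decomposition is valid with width 2 − 1 = 1.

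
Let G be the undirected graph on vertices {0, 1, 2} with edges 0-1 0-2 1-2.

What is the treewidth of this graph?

A width-2 tree decomposition is:
Bags: B1 = {0, 1, 2}
Tree: (single bag)
A single bag containing all 3 vertices is trivially a valid decomposition of width 2. On the other hand G contains the 3-clique {0, 1, 2}. A clique must lie in a single bag of any decomposition, so no decomposition can have width below 2. Hence tw(G) = 2 exactly.

2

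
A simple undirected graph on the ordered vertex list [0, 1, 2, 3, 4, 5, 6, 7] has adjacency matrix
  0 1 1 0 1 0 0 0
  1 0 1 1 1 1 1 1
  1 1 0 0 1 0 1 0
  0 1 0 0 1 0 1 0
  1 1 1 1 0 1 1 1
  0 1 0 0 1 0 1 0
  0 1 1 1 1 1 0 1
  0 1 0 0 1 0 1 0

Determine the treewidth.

A width-3 tree decomposition is:
Bags: B1 = {1, 3, 4, 6}  B2 = {1, 4, 5, 6}  B3 = {1, 2, 4, 6}  B4 = {1, 4, 6, 7}  B5 = {0, 1, 2, 4}
Tree: B1–B2, B1–B3, B2–B4, B3–B5
The largest bag has 4 vertices, giving width 3; this decomposition certifies tw(G) ≤ 3. On the other hand G contains the 4-clique {0, 1, 2, 4}. A clique must lie in a single bag of any decomposition, so no decomposition can have width below 3. Therefore the treewidth is 3.

3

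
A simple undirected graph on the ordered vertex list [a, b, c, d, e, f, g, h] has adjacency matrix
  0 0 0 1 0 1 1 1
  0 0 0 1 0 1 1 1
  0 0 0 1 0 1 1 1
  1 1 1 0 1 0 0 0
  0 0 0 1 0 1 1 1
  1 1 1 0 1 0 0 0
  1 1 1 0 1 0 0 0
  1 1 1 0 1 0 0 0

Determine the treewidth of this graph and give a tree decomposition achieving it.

The largest bag has 5 vertices, giving width 4; this decomposition certifies tw(G) ≤ 4. For the lower bound: the 5 vertex sets {a,h}, {c,d}, {e,g}, {b}, {f} are disjoint, each induces a connected subgraph, and every pair is joined by at least one edge of G. Contracting each set to a single vertex therefore yields K_{5} as a minor, and since treewidth is minor-monotone, tw(G) ≥ tw(K_{5}) = 4. Hence tw(G) = 4 exactly.

Treewidth 4.
One such decomposition:
Bags: B1 = {a, b, c, e, h}  B2 = {a, b, c, d, e}  B3 = {a, b, c, e, g}  B4 = {a, b, c, e, f}
Tree: B1–B2, B2–B3, B3–B4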